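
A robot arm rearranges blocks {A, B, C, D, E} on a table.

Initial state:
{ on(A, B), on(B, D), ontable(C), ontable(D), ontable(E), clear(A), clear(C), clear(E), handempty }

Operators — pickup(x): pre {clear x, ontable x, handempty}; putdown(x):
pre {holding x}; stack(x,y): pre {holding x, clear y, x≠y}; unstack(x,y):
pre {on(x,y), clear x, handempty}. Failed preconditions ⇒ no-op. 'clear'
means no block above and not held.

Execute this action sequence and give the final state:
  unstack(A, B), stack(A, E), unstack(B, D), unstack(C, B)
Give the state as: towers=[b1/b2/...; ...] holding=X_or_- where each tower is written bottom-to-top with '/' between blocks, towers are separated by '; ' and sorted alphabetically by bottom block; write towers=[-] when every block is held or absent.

towers=[C; D; E/A] holding=B

step 1 (unstack(A, B)): towers=[C; D/B; E] holding=A
step 2 (stack(A, E)): towers=[C; D/B; E/A] holding=-
step 3 (unstack(B, D)): towers=[C; D; E/A] holding=B
step 4 (unstack(C, B)) [no-op]: towers=[C; D; E/A] holding=B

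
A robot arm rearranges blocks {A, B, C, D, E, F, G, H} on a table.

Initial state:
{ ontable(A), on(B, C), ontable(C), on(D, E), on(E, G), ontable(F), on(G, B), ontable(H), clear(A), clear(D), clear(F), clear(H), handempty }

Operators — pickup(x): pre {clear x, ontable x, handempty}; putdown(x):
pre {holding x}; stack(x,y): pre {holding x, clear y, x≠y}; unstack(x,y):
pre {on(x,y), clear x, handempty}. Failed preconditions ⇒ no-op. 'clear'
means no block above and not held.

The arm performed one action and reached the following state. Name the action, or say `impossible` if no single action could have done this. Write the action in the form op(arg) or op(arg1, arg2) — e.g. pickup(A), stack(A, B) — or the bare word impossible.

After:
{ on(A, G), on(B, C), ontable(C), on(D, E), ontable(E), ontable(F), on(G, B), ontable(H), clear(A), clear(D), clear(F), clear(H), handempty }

impossible

target: towers=[C/B/G/A; E/D; F; H] holding=-
         pickup(A) → towers=[C/B/G/E/D; F; H] holding=A
         pickup(H) → towers=[A; C/B/G/E/D; F] holding=H
         pickup(F) → towers=[A; C/B/G/E/D; H] holding=F
     unstack(D, E) → towers=[A; C/B/G/E; F; H] holding=D
none of the 4 applicable actions match → impossible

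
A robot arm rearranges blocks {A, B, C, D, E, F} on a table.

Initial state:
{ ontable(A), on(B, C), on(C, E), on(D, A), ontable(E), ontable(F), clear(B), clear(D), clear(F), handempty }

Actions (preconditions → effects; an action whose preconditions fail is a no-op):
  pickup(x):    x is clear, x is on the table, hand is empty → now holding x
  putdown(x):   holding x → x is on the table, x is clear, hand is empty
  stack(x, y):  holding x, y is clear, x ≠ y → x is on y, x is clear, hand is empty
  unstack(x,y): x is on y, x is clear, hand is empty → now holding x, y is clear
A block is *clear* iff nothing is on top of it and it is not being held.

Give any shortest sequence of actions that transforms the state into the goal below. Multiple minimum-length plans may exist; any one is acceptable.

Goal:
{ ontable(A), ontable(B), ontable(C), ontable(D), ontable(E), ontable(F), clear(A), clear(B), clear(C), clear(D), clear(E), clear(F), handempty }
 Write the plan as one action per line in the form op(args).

step 1 (unstack(B, C)): towers=[A/D; E/C; F] holding=B
step 2 (putdown(B)): towers=[A/D; B; E/C; F] holding=-
step 3 (unstack(D, A)): towers=[A; B; E/C; F] holding=D
step 4 (putdown(D)): towers=[A; B; D; E/C; F] holding=-
step 5 (unstack(C, E)): towers=[A; B; D; E; F] holding=C
step 6 (putdown(C)): towers=[A; B; C; D; E; F] holding=-
goal check: towers=[A; B; C; D; E; F] holding=- — reached (length 6, optimal by BFS)

unstack(B, C)
putdown(B)
unstack(D, A)
putdown(D)
unstack(C, E)
putdown(C)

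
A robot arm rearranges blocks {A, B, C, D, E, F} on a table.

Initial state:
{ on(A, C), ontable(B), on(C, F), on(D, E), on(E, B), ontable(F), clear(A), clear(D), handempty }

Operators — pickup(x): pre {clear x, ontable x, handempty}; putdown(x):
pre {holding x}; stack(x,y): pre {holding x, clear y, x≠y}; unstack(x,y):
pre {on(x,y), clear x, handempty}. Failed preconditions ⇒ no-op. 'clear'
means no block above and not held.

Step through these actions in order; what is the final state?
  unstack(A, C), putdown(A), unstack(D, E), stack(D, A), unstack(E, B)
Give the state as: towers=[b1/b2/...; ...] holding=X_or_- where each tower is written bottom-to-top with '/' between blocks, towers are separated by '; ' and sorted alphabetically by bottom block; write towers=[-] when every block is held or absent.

step 1 (unstack(A, C)): towers=[B/E/D; F/C] holding=A
step 2 (putdown(A)): towers=[A; B/E/D; F/C] holding=-
step 3 (unstack(D, E)): towers=[A; B/E; F/C] holding=D
step 4 (stack(D, A)): towers=[A/D; B/E; F/C] holding=-
step 5 (unstack(E, B)): towers=[A/D; B; F/C] holding=E

towers=[A/D; B; F/C] holding=E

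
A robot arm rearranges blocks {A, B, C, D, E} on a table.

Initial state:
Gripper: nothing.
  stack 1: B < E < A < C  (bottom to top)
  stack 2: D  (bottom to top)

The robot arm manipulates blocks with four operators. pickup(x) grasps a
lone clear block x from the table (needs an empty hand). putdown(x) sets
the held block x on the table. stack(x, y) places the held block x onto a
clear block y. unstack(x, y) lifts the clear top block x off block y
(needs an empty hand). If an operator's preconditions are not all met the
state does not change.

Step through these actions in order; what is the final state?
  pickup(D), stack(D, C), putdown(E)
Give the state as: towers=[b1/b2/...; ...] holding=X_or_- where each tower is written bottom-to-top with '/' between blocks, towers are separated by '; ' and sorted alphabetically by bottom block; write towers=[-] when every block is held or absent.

towers=[B/E/A/C/D] holding=-

step 1 (pickup(D)): towers=[B/E/A/C] holding=D
step 2 (stack(D, C)): towers=[B/E/A/C/D] holding=-
step 3 (putdown(E)) [no-op]: towers=[B/E/A/C/D] holding=-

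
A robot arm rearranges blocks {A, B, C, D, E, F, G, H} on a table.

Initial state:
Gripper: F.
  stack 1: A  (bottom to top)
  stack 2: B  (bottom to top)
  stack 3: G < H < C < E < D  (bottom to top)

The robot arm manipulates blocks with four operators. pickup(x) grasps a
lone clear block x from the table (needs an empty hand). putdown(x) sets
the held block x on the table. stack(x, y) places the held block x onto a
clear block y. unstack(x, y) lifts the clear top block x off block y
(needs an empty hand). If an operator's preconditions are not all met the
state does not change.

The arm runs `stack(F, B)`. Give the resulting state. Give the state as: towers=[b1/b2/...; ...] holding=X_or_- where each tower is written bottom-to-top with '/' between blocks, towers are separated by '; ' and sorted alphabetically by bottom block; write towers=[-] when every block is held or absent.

towers=[A; B/F; G/H/C/E/D] holding=-

before: towers=[A; B; G/H/C/E/D] holding=F
pre[stack(F, B)]: holding(F) ok, clear(B) ok, F≠B ok
all met → apply stack(F, B)
after:  towers=[A; B/F; G/H/C/E/D] holding=-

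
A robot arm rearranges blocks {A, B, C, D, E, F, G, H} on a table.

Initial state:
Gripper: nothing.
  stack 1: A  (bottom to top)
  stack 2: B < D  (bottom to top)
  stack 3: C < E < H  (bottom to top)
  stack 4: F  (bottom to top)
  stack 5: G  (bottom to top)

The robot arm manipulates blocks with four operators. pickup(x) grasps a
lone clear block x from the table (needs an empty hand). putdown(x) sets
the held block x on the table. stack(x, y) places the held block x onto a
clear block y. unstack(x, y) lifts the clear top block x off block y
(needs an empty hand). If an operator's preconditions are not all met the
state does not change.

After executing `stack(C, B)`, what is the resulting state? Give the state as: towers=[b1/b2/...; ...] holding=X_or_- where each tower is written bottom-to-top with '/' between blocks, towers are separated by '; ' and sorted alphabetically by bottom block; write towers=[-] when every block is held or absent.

towers=[A; B/D; C/E/H; F; G] holding=-

before: towers=[A; B/D; C/E/H; F; G] holding=-
pre[stack(C, B)]: holding(C) fail, clear(B) fail, C≠B ok
holding(C), clear(B) unmet → stack(C, B) is a no-op
after:  towers=[A; B/D; C/E/H; F; G] holding=-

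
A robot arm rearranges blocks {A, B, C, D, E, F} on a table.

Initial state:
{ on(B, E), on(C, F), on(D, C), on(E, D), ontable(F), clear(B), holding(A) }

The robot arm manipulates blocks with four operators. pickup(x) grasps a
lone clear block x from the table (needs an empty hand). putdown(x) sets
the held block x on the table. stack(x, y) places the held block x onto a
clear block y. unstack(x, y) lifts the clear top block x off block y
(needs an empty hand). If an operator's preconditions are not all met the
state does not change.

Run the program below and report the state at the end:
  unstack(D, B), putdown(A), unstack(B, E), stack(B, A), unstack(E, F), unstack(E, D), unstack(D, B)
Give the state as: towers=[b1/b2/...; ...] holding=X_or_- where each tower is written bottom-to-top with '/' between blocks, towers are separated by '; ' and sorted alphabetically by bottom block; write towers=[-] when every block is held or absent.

towers=[A/B; F/C/D] holding=E

step 1 (unstack(D, B)) [no-op]: towers=[F/C/D/E/B] holding=A
step 2 (putdown(A)): towers=[A; F/C/D/E/B] holding=-
step 3 (unstack(B, E)): towers=[A; F/C/D/E] holding=B
step 4 (stack(B, A)): towers=[A/B; F/C/D/E] holding=-
step 5 (unstack(E, F)) [no-op]: towers=[A/B; F/C/D/E] holding=-
step 6 (unstack(E, D)): towers=[A/B; F/C/D] holding=E
step 7 (unstack(D, B)) [no-op]: towers=[A/B; F/C/D] holding=E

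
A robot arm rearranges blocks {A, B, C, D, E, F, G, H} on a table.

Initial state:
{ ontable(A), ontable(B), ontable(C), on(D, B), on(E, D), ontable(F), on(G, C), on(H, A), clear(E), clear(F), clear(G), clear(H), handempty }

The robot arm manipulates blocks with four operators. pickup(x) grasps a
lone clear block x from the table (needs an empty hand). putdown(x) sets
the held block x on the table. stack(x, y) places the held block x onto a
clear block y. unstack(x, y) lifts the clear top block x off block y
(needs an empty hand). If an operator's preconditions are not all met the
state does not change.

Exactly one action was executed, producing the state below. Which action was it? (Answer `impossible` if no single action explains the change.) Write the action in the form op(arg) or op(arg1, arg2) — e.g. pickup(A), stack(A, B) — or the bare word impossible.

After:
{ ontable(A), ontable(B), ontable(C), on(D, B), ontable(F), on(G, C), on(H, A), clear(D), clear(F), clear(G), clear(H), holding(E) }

target: towers=[A/H; B/D; C/G; F] holding=E
     unstack(G, C) → towers=[A/H; B/D/E; C; F] holding=G
     unstack(E, D) → towers=[A/H; B/D; C/G; F] holding=E  ← match
     unstack(H, A) → towers=[A; B/D/E; C/G; F] holding=H
         pickup(F) → towers=[A/H; B/D/E; C/G] holding=F

unstack(E, D)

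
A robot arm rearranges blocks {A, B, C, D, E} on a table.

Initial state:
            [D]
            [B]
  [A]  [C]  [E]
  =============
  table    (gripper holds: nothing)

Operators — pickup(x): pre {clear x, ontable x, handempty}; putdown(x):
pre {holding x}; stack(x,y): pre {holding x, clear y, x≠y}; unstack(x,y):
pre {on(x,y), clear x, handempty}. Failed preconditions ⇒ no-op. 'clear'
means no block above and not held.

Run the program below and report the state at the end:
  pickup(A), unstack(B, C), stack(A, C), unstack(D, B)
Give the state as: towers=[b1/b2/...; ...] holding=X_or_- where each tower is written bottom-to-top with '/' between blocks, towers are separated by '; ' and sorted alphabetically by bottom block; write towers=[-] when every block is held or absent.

step 1 (pickup(A)): towers=[C; E/B/D] holding=A
step 2 (unstack(B, C)) [no-op]: towers=[C; E/B/D] holding=A
step 3 (stack(A, C)): towers=[C/A; E/B/D] holding=-
step 4 (unstack(D, B)): towers=[C/A; E/B] holding=D

towers=[C/A; E/B] holding=D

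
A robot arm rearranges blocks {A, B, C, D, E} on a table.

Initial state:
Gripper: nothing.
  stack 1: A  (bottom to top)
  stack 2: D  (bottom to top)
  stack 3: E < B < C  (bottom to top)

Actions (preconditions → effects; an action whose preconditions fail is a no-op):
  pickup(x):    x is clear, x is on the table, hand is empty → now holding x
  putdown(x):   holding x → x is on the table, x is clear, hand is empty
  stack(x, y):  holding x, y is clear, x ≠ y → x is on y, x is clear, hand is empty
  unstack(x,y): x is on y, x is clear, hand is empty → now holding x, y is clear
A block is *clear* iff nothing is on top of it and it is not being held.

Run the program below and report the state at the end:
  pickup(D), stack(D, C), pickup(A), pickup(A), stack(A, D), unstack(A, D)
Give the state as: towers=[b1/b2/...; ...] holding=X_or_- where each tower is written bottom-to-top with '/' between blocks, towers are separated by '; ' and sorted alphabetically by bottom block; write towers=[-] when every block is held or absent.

towers=[E/B/C/D] holding=A

step 1 (pickup(D)): towers=[A; E/B/C] holding=D
step 2 (stack(D, C)): towers=[A; E/B/C/D] holding=-
step 3 (pickup(A)): towers=[E/B/C/D] holding=A
step 4 (pickup(A)) [no-op]: towers=[E/B/C/D] holding=A
step 5 (stack(A, D)): towers=[E/B/C/D/A] holding=-
step 6 (unstack(A, D)): towers=[E/B/C/D] holding=A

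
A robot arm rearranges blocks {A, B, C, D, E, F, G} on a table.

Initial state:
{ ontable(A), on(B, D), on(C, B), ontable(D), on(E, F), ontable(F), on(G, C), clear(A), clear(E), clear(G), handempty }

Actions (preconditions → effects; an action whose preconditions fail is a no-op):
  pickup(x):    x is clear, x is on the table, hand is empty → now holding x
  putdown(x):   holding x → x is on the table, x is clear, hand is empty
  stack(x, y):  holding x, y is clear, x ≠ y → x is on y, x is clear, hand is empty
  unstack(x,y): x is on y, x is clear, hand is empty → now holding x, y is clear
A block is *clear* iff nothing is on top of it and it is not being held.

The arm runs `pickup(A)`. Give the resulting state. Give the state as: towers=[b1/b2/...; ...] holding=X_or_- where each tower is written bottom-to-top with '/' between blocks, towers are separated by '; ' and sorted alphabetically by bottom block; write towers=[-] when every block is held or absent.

towers=[D/B/C/G; F/E] holding=A

before: towers=[A; D/B/C/G; F/E] holding=-
pre[pickup(A)]: clear(A) ✓, ontable(A) ✓, handempty ✓
all met → apply pickup(A)
after:  towers=[D/B/C/G; F/E] holding=A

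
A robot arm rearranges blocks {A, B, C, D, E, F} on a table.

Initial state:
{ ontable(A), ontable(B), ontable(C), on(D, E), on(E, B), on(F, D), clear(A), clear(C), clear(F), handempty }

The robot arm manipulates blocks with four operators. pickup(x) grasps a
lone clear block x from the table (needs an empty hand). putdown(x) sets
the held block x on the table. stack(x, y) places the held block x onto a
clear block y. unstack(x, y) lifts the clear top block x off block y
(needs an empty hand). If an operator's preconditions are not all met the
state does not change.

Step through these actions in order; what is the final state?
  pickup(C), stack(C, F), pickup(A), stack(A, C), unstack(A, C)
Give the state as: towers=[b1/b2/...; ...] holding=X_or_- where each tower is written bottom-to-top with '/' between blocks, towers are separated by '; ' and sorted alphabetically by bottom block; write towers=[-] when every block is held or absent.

towers=[B/E/D/F/C] holding=A

step 1 (pickup(C)): towers=[A; B/E/D/F] holding=C
step 2 (stack(C, F)): towers=[A; B/E/D/F/C] holding=-
step 3 (pickup(A)): towers=[B/E/D/F/C] holding=A
step 4 (stack(A, C)): towers=[B/E/D/F/C/A] holding=-
step 5 (unstack(A, C)): towers=[B/E/D/F/C] holding=A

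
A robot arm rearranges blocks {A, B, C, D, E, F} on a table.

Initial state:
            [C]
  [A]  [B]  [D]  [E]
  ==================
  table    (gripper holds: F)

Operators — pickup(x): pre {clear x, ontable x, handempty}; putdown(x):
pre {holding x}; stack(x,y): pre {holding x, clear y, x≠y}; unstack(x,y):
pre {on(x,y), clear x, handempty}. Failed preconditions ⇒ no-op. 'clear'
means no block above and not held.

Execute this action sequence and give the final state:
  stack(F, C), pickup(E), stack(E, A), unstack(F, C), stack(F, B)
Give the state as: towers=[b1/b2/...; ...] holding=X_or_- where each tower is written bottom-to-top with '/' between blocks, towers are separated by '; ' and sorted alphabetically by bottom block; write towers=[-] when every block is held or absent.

step 1 (stack(F, C)): towers=[A; B; D/C/F; E] holding=-
step 2 (pickup(E)): towers=[A; B; D/C/F] holding=E
step 3 (stack(E, A)): towers=[A/E; B; D/C/F] holding=-
step 4 (unstack(F, C)): towers=[A/E; B; D/C] holding=F
step 5 (stack(F, B)): towers=[A/E; B/F; D/C] holding=-

towers=[A/E; B/F; D/C] holding=-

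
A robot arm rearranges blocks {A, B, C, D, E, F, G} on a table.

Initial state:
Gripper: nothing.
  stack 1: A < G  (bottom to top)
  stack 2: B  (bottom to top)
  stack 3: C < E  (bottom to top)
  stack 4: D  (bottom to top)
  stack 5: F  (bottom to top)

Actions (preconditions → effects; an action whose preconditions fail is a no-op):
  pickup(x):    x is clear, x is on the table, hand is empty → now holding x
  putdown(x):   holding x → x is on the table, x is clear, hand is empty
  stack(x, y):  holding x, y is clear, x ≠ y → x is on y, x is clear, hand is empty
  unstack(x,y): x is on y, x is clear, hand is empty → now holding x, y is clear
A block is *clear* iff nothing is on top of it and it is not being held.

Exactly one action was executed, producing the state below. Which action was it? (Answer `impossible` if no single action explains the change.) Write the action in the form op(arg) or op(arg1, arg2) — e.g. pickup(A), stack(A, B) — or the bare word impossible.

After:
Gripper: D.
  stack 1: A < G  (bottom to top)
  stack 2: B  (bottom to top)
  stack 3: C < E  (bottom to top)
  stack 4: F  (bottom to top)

pickup(D)

target: towers=[A/G; B; C/E; F] holding=D
         pickup(B) → towers=[A/G; C/E; D; F] holding=B
         pickup(F) → towers=[A/G; B; C/E; D] holding=F
     unstack(G, A) → towers=[A; B; C/E; D; F] holding=G
         pickup(D) → towers=[A/G; B; C/E; F] holding=D  ← match
     unstack(E, C) → towers=[A/G; B; C; D; F] holding=E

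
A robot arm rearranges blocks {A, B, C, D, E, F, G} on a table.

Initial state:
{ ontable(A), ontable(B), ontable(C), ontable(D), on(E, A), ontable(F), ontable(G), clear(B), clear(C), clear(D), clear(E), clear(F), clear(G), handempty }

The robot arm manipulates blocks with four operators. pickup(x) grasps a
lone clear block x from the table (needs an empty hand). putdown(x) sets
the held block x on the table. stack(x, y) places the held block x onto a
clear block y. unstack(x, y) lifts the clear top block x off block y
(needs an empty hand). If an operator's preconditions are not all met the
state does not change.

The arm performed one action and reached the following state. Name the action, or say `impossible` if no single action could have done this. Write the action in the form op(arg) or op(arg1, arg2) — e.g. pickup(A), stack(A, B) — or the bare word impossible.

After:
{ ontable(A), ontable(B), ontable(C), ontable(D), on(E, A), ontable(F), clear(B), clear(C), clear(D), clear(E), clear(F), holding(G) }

target: towers=[A/E; B; C; D; F] holding=G
         pickup(B) → towers=[A/E; C; D; F; G] holding=B
         pickup(F) → towers=[A/E; B; C; D; G] holding=F
         pickup(G) → towers=[A/E; B; C; D; F] holding=G  ← match
         pickup(D) → towers=[A/E; B; C; F; G] holding=D
     unstack(E, A) → towers=[A; B; C; D; F; G] holding=E
         pickup(C) → towers=[A/E; B; D; F; G] holding=C

pickup(G)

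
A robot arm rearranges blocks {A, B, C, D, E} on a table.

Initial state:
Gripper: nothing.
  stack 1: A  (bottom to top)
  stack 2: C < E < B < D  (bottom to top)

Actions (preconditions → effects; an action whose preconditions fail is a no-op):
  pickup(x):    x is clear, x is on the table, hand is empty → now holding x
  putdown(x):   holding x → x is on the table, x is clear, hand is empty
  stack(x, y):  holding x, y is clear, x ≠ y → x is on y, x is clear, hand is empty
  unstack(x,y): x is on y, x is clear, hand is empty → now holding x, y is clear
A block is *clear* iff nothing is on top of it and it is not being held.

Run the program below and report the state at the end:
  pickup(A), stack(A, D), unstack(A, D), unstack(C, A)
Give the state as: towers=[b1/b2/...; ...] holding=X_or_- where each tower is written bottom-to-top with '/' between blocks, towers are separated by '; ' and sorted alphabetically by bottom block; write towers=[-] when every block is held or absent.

step 1 (pickup(A)): towers=[C/E/B/D] holding=A
step 2 (stack(A, D)): towers=[C/E/B/D/A] holding=-
step 3 (unstack(A, D)): towers=[C/E/B/D] holding=A
step 4 (unstack(C, A)) [no-op]: towers=[C/E/B/D] holding=A

towers=[C/E/B/D] holding=A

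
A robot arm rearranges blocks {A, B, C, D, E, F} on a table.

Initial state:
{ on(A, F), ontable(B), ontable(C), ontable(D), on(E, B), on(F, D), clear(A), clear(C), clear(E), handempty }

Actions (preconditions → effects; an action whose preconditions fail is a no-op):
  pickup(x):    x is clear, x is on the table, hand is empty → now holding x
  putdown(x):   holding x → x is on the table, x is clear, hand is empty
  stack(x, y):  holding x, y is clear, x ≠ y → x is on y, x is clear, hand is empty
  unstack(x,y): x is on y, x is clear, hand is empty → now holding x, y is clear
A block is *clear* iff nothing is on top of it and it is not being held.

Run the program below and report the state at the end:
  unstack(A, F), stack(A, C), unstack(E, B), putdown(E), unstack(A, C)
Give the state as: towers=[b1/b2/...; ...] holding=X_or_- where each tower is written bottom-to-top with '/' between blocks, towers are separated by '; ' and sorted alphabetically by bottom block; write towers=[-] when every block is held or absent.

step 1 (unstack(A, F)): towers=[B/E; C; D/F] holding=A
step 2 (stack(A, C)): towers=[B/E; C/A; D/F] holding=-
step 3 (unstack(E, B)): towers=[B; C/A; D/F] holding=E
step 4 (putdown(E)): towers=[B; C/A; D/F; E] holding=-
step 5 (unstack(A, C)): towers=[B; C; D/F; E] holding=A

towers=[B; C; D/F; E] holding=A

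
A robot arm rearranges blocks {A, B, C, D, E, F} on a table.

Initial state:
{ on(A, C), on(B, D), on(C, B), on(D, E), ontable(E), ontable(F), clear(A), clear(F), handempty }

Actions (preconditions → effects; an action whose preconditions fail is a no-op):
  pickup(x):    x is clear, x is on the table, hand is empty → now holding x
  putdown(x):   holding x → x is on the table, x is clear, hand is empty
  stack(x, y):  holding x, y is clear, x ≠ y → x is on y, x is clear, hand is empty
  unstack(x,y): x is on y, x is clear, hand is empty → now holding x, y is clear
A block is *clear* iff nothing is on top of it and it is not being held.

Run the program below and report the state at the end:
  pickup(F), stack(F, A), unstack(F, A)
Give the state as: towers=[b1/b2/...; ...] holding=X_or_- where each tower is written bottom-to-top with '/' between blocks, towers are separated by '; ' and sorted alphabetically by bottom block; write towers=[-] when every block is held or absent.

towers=[E/D/B/C/A] holding=F

step 1 (pickup(F)): towers=[E/D/B/C/A] holding=F
step 2 (stack(F, A)): towers=[E/D/B/C/A/F] holding=-
step 3 (unstack(F, A)): towers=[E/D/B/C/A] holding=F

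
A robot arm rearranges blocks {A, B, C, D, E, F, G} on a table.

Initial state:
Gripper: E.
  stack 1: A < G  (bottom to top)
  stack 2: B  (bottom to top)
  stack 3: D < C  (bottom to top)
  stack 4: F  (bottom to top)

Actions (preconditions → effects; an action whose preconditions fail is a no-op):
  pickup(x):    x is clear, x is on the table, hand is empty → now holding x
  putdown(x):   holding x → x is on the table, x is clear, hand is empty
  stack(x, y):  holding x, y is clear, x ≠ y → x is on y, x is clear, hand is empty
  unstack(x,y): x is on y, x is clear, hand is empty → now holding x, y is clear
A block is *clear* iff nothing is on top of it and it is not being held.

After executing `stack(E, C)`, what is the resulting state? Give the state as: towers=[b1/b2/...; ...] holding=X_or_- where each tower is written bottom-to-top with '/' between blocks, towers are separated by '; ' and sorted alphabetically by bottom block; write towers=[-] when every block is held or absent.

before: towers=[A/G; B; D/C; F] holding=E
pre[stack(E, C)]: holding(E) ok, clear(C) ok, E≠C ok
all met → apply stack(E, C)
after:  towers=[A/G; B; D/C/E; F] holding=-

towers=[A/G; B; D/C/E; F] holding=-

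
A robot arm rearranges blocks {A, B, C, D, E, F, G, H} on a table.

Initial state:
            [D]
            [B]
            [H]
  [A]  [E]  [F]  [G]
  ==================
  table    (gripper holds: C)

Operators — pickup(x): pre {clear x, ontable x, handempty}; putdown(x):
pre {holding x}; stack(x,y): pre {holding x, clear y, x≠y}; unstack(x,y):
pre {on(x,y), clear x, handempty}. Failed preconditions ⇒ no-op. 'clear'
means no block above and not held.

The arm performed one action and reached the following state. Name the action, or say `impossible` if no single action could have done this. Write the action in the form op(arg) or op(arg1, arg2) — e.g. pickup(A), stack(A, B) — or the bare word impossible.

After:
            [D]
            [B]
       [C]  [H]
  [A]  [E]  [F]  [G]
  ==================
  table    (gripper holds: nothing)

stack(C, E)

target: towers=[A; E/C; F/H/B/D; G] holding=-
        putdown(C) → towers=[A; C; E; F/H/B/D; G] holding=-
       stack(C, G) → towers=[A; E; F/H/B/D; G/C] holding=-
       stack(C, A) → towers=[A/C; E; F/H/B/D; G] holding=-
       stack(C, E) → towers=[A; E/C; F/H/B/D; G] holding=-  ← match
       stack(C, D) → towers=[A; E; F/H/B/D/C; G] holding=-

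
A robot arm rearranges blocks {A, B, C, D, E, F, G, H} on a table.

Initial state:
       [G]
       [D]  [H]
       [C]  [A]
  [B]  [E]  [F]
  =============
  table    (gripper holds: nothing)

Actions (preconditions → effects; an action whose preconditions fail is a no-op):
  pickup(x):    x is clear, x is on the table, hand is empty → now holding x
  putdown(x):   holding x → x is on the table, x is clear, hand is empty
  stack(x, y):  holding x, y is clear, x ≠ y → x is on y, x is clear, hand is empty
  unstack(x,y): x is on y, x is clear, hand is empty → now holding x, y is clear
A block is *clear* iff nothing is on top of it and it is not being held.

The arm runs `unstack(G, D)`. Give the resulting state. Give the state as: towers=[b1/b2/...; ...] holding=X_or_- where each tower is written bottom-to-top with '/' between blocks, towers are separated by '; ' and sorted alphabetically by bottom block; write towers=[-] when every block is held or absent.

towers=[B; E/C/D; F/A/H] holding=G

before: towers=[B; E/C/D/G; F/A/H] holding=-
pre[unstack(G, D)]: on(G,D) ok, clear(G) ok, handempty ok
all met → apply unstack(G, D)
after:  towers=[B; E/C/D; F/A/H] holding=G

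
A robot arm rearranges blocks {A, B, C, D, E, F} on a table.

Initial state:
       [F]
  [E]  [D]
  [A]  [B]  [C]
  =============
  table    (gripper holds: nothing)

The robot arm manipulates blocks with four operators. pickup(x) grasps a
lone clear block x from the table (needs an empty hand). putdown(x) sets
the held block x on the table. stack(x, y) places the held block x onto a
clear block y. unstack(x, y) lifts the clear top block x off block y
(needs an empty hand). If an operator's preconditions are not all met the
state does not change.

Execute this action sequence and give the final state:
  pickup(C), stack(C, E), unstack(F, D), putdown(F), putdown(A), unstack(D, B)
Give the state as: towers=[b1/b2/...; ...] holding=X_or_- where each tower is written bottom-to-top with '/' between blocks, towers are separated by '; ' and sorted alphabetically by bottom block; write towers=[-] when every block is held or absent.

towers=[A/E/C; B; F] holding=D

step 1 (pickup(C)): towers=[A/E; B/D/F] holding=C
step 2 (stack(C, E)): towers=[A/E/C; B/D/F] holding=-
step 3 (unstack(F, D)): towers=[A/E/C; B/D] holding=F
step 4 (putdown(F)): towers=[A/E/C; B/D; F] holding=-
step 5 (putdown(A)) [no-op]: towers=[A/E/C; B/D; F] holding=-
step 6 (unstack(D, B)): towers=[A/E/C; B; F] holding=D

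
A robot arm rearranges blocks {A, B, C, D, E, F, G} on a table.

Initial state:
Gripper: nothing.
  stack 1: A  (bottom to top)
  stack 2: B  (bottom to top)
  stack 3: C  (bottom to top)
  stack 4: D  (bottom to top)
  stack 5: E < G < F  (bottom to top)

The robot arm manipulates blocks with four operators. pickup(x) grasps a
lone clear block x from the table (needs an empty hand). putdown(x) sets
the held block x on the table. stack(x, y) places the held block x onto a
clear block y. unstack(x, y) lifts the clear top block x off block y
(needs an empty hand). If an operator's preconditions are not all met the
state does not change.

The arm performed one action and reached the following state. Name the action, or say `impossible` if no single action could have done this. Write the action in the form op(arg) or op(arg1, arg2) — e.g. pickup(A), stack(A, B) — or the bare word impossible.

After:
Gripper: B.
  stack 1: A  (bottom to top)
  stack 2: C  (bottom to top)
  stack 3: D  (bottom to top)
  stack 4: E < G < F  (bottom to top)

target: towers=[A; C; D; E/G/F] holding=B
         pickup(B) → towers=[A; C; D; E/G/F] holding=B  ← match
     unstack(F, G) → towers=[A; B; C; D; E/G] holding=F
         pickup(D) → towers=[A; B; C; E/G/F] holding=D
         pickup(A) → towers=[B; C; D; E/G/F] holding=A
         pickup(C) → towers=[A; B; D; E/G/F] holding=C

pickup(B)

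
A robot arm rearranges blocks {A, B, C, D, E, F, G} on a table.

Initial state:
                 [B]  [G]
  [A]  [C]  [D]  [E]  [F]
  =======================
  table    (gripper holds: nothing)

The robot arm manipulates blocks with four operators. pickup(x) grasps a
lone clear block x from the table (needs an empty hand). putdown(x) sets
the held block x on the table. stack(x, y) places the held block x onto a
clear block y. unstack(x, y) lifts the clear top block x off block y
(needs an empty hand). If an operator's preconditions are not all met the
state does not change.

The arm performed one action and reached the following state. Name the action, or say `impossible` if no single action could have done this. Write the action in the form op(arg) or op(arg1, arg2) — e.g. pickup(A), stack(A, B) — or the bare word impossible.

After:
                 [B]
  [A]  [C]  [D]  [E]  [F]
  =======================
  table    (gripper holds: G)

unstack(G, F)

target: towers=[A; C; D; E/B; F] holding=G
     unstack(B, E) → towers=[A; C; D; E; F/G] holding=B
     unstack(G, F) → towers=[A; C; D; E/B; F] holding=G  ← match
         pickup(D) → towers=[A; C; E/B; F/G] holding=D
         pickup(A) → towers=[C; D; E/B; F/G] holding=A
         pickup(C) → towers=[A; D; E/B; F/G] holding=C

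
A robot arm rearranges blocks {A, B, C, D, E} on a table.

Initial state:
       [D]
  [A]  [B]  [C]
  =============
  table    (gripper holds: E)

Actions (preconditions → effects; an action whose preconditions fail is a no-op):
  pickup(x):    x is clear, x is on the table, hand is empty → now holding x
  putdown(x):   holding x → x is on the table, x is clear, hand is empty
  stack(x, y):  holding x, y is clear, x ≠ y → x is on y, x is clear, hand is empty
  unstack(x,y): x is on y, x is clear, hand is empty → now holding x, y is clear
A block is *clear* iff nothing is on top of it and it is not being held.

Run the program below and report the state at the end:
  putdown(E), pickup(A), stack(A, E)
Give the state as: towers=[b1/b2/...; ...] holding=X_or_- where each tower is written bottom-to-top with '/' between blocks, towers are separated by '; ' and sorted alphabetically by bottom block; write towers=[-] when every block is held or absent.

towers=[B/D; C; E/A] holding=-

step 1 (putdown(E)): towers=[A; B/D; C; E] holding=-
step 2 (pickup(A)): towers=[B/D; C; E] holding=A
step 3 (stack(A, E)): towers=[B/D; C; E/A] holding=-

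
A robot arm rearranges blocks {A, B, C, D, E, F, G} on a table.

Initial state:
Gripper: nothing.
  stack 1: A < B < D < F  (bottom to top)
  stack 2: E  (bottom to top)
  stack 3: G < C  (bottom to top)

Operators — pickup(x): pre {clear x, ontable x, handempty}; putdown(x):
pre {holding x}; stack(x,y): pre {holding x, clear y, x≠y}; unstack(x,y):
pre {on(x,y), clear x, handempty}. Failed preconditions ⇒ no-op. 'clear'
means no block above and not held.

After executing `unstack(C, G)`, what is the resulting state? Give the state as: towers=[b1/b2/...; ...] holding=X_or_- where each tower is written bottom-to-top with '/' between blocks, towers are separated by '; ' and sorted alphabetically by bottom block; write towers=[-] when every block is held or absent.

before: towers=[A/B/D/F; E; G/C] holding=-
pre[unstack(C, G)]: on(C,G) ok, clear(C) ok, handempty ok
all met → apply unstack(C, G)
after:  towers=[A/B/D/F; E; G] holding=C

towers=[A/B/D/F; E; G] holding=C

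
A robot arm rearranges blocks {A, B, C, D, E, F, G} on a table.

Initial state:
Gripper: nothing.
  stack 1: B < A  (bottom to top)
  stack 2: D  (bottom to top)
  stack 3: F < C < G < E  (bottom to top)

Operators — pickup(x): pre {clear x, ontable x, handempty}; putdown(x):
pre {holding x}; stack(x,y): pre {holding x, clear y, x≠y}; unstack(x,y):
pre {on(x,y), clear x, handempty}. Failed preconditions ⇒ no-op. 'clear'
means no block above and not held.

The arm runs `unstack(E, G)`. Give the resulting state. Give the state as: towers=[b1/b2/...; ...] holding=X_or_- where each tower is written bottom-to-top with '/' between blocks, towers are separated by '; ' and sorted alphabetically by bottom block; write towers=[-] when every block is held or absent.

towers=[B/A; D; F/C/G] holding=E

before: towers=[B/A; D; F/C/G/E] holding=-
pre[unstack(E, G)]: on(E,G) ok, clear(E) ok, handempty ok
all met → apply unstack(E, G)
after:  towers=[B/A; D; F/C/G] holding=E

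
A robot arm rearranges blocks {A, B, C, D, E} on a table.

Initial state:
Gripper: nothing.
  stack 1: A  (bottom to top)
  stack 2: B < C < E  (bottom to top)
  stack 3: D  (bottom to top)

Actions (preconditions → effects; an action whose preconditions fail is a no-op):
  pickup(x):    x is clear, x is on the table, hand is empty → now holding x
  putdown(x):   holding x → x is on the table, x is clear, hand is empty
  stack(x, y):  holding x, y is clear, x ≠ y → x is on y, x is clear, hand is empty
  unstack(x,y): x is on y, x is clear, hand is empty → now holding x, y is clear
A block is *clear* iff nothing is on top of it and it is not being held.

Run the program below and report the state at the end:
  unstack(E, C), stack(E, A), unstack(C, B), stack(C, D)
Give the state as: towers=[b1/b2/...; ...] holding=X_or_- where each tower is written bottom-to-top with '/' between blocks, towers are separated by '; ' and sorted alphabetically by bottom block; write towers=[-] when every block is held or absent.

step 1 (unstack(E, C)): towers=[A; B/C; D] holding=E
step 2 (stack(E, A)): towers=[A/E; B/C; D] holding=-
step 3 (unstack(C, B)): towers=[A/E; B; D] holding=C
step 4 (stack(C, D)): towers=[A/E; B; D/C] holding=-

towers=[A/E; B; D/C] holding=-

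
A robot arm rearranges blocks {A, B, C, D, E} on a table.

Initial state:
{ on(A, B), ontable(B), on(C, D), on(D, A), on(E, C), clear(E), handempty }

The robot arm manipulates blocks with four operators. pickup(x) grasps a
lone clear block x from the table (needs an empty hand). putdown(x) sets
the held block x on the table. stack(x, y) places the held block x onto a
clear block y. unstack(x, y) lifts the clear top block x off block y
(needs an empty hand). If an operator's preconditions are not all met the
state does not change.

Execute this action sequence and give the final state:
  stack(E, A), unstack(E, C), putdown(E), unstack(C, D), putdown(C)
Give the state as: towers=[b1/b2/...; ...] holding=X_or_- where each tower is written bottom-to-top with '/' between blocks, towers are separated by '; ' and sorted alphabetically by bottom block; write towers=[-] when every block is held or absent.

towers=[B/A/D; C; E] holding=-

step 1 (stack(E, A)) [no-op]: towers=[B/A/D/C/E] holding=-
step 2 (unstack(E, C)): towers=[B/A/D/C] holding=E
step 3 (putdown(E)): towers=[B/A/D/C; E] holding=-
step 4 (unstack(C, D)): towers=[B/A/D; E] holding=C
step 5 (putdown(C)): towers=[B/A/D; C; E] holding=-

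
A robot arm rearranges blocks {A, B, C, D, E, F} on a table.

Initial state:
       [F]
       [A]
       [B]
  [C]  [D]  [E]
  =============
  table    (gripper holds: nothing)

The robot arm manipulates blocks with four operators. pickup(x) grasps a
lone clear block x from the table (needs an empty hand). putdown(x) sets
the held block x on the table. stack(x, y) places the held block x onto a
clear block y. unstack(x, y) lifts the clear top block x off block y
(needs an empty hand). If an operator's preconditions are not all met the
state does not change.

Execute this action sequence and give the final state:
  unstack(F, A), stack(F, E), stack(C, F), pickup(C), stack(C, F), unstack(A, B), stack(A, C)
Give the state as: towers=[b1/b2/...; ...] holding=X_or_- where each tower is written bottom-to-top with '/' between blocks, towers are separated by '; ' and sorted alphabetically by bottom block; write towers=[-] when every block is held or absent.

step 1 (unstack(F, A)): towers=[C; D/B/A; E] holding=F
step 2 (stack(F, E)): towers=[C; D/B/A; E/F] holding=-
step 3 (stack(C, F)) [no-op]: towers=[C; D/B/A; E/F] holding=-
step 4 (pickup(C)): towers=[D/B/A; E/F] holding=C
step 5 (stack(C, F)): towers=[D/B/A; E/F/C] holding=-
step 6 (unstack(A, B)): towers=[D/B; E/F/C] holding=A
step 7 (stack(A, C)): towers=[D/B; E/F/C/A] holding=-

towers=[D/B; E/F/C/A] holding=-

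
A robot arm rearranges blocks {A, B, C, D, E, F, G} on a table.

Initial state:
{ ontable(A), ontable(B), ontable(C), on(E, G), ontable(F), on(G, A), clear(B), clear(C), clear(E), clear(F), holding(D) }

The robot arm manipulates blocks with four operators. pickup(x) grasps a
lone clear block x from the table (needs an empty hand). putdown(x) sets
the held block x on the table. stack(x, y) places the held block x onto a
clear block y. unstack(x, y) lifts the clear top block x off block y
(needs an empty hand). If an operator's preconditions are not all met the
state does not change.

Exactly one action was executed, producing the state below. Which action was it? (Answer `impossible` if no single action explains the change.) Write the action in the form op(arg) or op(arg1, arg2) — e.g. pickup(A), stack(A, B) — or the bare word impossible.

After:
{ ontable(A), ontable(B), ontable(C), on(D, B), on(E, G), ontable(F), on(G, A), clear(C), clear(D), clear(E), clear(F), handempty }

target: towers=[A/G/E; B/D; C; F] holding=-
        putdown(D) → towers=[A/G/E; B; C; D; F] holding=-
       stack(D, B) → towers=[A/G/E; B/D; C; F] holding=-  ← match
       stack(D, F) → towers=[A/G/E; B; C; F/D] holding=-
       stack(D, E) → towers=[A/G/E/D; B; C; F] holding=-
       stack(D, C) → towers=[A/G/E; B; C/D; F] holding=-

stack(D, B)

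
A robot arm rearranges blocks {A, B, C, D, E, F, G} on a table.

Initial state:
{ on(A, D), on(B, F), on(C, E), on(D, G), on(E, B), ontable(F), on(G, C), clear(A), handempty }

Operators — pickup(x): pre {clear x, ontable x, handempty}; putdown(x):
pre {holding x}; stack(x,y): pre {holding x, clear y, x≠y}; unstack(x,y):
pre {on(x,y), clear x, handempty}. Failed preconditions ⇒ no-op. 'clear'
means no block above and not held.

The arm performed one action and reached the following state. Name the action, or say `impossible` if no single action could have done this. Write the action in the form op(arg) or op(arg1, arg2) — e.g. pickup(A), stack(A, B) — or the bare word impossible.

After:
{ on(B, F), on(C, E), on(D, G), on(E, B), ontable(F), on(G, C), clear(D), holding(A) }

target: towers=[F/B/E/C/G/D] holding=A
     unstack(A, D) → towers=[F/B/E/C/G/D] holding=A  ← match

unstack(A, D)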